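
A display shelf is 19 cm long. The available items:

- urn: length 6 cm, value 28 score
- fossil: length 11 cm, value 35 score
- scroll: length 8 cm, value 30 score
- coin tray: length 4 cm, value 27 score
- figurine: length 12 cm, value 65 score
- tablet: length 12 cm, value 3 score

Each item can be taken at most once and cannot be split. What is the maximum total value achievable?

93 score

Check high-value combinations within 19 cm:
- urn+figurine: length 6+12=18, value 28+65=93
- coin tray+figurine: length 4+12=16, value 27+65=92
- urn+scroll+coin tray: length 6+8+4=18, value 28+30+27=85
Best: 93 score.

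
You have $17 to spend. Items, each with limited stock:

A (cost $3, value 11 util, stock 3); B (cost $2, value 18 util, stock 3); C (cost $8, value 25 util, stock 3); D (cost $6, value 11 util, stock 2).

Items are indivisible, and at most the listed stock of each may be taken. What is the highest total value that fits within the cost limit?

90 util

Top feasible selections:
- 1×A + 3×B + 1×C: cost 17, value 90
- 3×A + 3×B: cost 15, value 87
- 3×B + 1×C: cost 14, value 79
- 2×A + 3×B: cost 12, value 76
Best: 90 util.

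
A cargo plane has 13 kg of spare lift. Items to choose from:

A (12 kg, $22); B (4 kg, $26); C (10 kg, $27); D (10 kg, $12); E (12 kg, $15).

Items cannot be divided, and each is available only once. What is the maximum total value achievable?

Check high-value combinations within 13 kg:
- C: weight 10, value 27
- B: weight 4, value 26
- A: weight 12, value 22
- E: weight 12, value 15
Best: $27.

$27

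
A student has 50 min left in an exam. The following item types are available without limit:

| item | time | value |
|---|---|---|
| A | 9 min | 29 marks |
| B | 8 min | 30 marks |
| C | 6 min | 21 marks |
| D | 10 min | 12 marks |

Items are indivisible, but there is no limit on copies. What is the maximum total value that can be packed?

183 marks

Best value-per-unit is B at 30/8; filling with it alone gives 6×30 = 180.
Optimal mix: 4×B + 3×C → time 50, value 183.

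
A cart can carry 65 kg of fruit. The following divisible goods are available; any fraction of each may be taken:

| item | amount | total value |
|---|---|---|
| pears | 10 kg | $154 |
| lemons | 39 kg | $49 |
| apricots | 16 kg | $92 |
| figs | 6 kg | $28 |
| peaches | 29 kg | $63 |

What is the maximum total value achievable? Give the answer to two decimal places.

342.03

Take in order of value per unit:
- pears (154/10 per unit): all 10 → value 154, running total 154.00
- apricots (92/16 per unit): all 16 → value 92, running total 246.00
- figs (28/6 per unit): all 6 → value 28, running total 274.00
- peaches (63/29 per unit): all 29 → value 63, running total 337.00
- lemons (49/39 per unit): 4 of 39 → value 4×49/39 = 5.0256, running total 342.03
Total 342.03.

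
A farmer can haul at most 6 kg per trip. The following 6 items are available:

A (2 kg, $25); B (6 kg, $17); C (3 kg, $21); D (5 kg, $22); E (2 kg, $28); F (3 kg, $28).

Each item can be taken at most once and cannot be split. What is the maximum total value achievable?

Check high-value combinations within 6 kg:
- E+F: weight 2+3=5, value 28+28=56
- A+E: weight 2+2=4, value 25+28=53
- A+F: weight 2+3=5, value 25+28=53
Best: $56.

$56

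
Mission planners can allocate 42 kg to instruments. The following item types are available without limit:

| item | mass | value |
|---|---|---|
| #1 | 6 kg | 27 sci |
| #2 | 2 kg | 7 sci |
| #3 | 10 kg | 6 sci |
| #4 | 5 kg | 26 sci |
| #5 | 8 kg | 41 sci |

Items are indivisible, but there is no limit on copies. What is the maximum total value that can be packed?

Best value-per-unit is #4 at 26/5; filling with it alone gives 8×26 = 208.
Optimal mix: 2×#4 + 4×#5 → mass 42, value 216.

216 sci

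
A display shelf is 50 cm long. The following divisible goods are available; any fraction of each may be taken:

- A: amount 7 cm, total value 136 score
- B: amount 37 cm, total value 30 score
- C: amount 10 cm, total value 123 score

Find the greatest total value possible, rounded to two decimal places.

Take in order of value per unit:
- A (136/7 per unit): all 7 → value 136, running total 136.00
- C (123/10 per unit): all 10 → value 123, running total 259.00
- B (30/37 per unit): 33 of 37 → value 33×30/37 = 26.7568, running total 285.76
Total 285.76.

285.76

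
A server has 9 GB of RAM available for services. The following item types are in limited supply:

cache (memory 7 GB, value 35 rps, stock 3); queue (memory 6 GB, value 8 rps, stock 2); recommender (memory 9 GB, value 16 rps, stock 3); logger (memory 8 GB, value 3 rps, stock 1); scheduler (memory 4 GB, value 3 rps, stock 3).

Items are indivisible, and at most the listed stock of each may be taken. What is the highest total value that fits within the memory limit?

35 rps

Top feasible selections:
- 1×cache: memory 7, value 35
- 1×recommender: memory 9, value 16
- 1×queue: memory 6, value 8
- 2×scheduler: memory 8, value 6
Best: 35 rps.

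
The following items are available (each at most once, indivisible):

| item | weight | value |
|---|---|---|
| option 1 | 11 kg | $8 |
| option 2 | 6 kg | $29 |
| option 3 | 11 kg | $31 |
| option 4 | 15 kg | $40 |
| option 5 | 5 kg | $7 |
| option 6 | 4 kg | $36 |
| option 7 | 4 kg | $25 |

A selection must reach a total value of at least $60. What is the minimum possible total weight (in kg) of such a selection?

8

Subsets with value ≥ 60, sorted by total weight:
- option 6+option 7: weight 8, value 61
- option 2+option 6: weight 10, value 65
Minimum weight: 8 kg.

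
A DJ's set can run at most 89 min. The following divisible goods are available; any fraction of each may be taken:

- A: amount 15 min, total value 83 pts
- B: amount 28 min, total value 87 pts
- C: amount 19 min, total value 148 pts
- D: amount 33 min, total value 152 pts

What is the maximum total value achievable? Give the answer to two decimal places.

Take in order of value per unit:
- C (148/19 per unit): all 19 → value 148, running total 148.00
- A (83/15 per unit): all 15 → value 83, running total 231.00
- D (152/33 per unit): all 33 → value 152, running total 383.00
- B (87/28 per unit): 22 of 28 → value 22×87/28 = 68.3571, running total 451.36
Total 451.36.

451.36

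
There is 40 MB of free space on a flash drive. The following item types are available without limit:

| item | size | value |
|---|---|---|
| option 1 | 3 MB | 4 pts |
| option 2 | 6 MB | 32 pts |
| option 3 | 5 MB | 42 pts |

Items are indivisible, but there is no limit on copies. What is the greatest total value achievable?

336 pts

Best value-per-unit is option 3 at 42/5, and filling with it alone uses size 8×5=40. No mix of the others beats 8×42 = 336.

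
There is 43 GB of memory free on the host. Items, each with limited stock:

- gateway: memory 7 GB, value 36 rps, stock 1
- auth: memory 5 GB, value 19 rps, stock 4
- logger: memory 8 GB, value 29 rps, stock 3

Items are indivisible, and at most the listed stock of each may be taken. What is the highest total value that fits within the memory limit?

Top feasible selections:
- 1×gateway + 4×auth + 2×logger: memory 43, value 170
- 1×gateway + 2×auth + 3×logger: memory 41, value 161
- 1×gateway + 3×auth + 2×logger: memory 38, value 151
- 3×auth + 3×logger: memory 39, value 144
Best: 170 rps.

170 rps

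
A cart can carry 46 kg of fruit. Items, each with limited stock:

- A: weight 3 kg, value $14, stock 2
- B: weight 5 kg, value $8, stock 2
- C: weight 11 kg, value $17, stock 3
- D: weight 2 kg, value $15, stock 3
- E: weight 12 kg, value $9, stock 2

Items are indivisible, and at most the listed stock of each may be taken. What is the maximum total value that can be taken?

$124

Best selections within weight 46 and stock limits:
- 2×A + 3×C + 3×D: weight 45, value 124
- 2×A + 2×B + 2×C + 3×D: weight 44, value 123
- 2×A + 2×C + 3×D + 1×E: weight 46, value 116
Best: $124.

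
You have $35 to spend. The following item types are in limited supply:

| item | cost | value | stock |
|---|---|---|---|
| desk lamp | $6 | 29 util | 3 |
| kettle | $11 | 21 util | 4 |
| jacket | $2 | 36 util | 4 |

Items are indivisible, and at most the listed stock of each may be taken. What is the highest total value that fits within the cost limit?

Top feasible selections:
- 3×desk lamp + 4×jacket: cost 26, value 231
- 2×desk lamp + 1×kettle + 4×jacket: cost 31, value 223
- 3×desk lamp + 1×kettle + 3×jacket: cost 35, value 216
Best: 231 util.

231 util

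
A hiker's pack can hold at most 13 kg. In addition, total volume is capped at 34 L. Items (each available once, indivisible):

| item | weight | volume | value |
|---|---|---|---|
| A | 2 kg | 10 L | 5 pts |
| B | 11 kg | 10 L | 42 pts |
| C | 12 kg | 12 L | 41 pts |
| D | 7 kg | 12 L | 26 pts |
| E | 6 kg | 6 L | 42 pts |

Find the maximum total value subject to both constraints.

68 pts

Feasible sets respecting both limits:
- D+E: weight 13, volume 18, value 68
- A+B: weight 13, volume 20, value 47
- A+E: weight 8, volume 16, value 47
- B: weight 11, volume 10, value 42
Best: 68 pts.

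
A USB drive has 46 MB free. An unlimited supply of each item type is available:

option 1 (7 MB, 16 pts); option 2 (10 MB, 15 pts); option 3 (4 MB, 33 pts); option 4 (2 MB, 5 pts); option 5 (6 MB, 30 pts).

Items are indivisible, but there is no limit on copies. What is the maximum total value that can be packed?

Best value-per-unit is option 3 at 33/4; filling with it alone gives 11×33 = 363.
Optimal mix: 11×option 3 + 1×option 4 → size 46, value 368.

368 pts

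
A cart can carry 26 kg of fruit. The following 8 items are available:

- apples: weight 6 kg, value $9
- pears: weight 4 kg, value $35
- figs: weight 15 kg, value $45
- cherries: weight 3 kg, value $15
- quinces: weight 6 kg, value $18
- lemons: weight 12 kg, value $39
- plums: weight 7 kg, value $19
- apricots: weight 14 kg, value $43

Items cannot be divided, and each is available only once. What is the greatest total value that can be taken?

$108

Check high-value combinations within 26 kg:
- pears+cherries+lemons+plums: weight 4+3+12+7=26, value 35+15+39+19=108
- pears+cherries+quinces+lemons: weight 4+3+6+12=25, value 35+15+18+39=107
- pears+figs+plums: weight 4+15+7=26, value 35+45+19=99
Best: $108.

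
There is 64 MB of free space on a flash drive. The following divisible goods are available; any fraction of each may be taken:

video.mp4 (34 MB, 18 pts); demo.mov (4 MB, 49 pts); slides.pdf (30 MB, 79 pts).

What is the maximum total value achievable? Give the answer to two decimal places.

143.88

Take in order of value per unit:
- demo.mov (49/4 per unit): all 4 → value 49, running total 49.00
- slides.pdf (79/30 per unit): all 30 → value 79, running total 128.00
- video.mp4 (18/34 per unit): 30 of 34 → value 30×18/34 = 15.8824, running total 143.88
Total 143.88.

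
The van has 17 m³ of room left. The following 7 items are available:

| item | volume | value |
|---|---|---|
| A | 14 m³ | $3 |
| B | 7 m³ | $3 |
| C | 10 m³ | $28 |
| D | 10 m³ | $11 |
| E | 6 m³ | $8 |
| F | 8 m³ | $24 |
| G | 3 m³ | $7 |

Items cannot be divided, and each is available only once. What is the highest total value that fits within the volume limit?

Check high-value combinations within 17 m³:
- E+F+G: volume 6+8+3=17, value 8+24+7=39
- C+E: volume 10+6=16, value 28+8=36
- C+G: volume 10+3=13, value 28+7=35
- E+F: volume 6+8=14, value 8+24=32
- F+G: volume 8+3=11, value 24+7=31
Best: $39.

$39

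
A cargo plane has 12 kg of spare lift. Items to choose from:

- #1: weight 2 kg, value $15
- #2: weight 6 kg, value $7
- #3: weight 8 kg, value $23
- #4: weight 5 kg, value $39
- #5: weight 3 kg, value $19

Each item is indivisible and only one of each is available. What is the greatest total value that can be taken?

Check high-value combinations within 12 kg:
- #1+#4+#5: weight 2+5+3=10, value 15+39+19=73
- #4+#5: weight 5+3=8, value 39+19=58
- #1+#4: weight 2+5=7, value 15+39=54
- #2+#4: weight 6+5=11, value 7+39=46
- #3+#5: weight 8+3=11, value 23+19=42
Best: $73.

$73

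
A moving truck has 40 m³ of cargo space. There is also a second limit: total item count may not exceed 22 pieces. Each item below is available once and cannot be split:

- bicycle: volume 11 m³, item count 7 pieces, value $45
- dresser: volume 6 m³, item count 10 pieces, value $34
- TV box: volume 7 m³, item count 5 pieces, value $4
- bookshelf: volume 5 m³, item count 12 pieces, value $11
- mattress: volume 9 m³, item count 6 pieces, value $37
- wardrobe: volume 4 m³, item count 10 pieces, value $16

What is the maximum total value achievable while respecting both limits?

$86

Feasible sets respecting both limits:
- bicycle+TV box+mattress: volume 27, item count 18, value 86
- bicycle+dresser+TV box: volume 24, item count 22, value 83
- bicycle+mattress: volume 20, item count 13, value 82
- bicycle+dresser: volume 17, item count 17, value 79
Best: $86.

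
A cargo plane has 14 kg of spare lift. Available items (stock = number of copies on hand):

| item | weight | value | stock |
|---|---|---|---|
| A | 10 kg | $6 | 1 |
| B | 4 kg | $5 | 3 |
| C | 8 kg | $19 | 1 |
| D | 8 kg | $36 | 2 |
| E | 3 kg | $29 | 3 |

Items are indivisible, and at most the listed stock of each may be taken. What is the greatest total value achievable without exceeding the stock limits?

Best selections within weight 14 and stock limits:
- 1×D + 2×E: weight 14, value 94
- 1×B + 3×E: weight 13, value 92
- 3×E: weight 9, value 87
- 1×C + 2×E: weight 14, value 77
Best: $94.

$94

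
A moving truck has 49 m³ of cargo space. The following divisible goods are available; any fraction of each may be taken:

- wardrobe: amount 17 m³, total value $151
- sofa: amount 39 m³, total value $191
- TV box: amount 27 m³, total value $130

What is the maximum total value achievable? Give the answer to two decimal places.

Take in order of value per unit:
- wardrobe (151/17 per unit): all 17 → value 151, running total 151.00
- sofa (191/39 per unit): 32 of 39 → value 32×191/39 = 156.7179, running total 307.72
Total 307.72.

307.72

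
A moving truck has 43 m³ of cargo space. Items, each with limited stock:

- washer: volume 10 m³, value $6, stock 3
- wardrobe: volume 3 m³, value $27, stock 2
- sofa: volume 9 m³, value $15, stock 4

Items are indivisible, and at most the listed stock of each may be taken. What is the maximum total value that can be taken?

$114

Top feasible selections:
- 2×wardrobe + 4×sofa: volume 42, value 114
- 1×washer + 2×wardrobe + 3×sofa: volume 43, value 105
Best: $114.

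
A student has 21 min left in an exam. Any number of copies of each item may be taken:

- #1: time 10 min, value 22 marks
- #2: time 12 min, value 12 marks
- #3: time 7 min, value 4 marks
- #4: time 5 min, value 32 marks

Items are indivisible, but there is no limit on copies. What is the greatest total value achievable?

Best value-per-unit is #4 at 32/5, and filling with it alone uses time 4×5=20. No mix of the others beats 4×32 = 128.

128 marks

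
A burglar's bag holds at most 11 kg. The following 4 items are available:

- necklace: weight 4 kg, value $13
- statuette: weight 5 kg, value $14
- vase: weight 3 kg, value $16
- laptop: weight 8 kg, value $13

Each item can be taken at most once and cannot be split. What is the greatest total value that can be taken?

$30

Check high-value combinations within 11 kg:
- statuette+vase: weight 5+3=8, value 14+16=30
- necklace+vase: weight 4+3=7, value 13+16=29
- vase+laptop: weight 3+8=11, value 16+13=29
- necklace+statuette: weight 4+5=9, value 13+14=27
- vase: weight 3, value 16
Best: $30.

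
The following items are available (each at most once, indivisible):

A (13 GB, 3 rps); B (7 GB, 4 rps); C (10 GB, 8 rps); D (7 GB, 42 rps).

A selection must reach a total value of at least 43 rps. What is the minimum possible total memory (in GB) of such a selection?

Subsets with value ≥ 43, sorted by total memory:
- B+D: memory 14, value 46
- C+D: memory 17, value 50
- A+D: memory 20, value 45
- B+C+D: memory 24, value 54
Minimum memory: 14 GB.

14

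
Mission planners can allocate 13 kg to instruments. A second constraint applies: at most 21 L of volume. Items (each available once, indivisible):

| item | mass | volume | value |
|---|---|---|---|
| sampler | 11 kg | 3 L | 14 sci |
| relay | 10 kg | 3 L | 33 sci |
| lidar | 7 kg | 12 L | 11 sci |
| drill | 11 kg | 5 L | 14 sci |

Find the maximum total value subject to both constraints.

Feasible sets respecting both limits:
- relay: mass 10, volume 3, value 33
- sampler: mass 11, volume 3, value 14
- drill: mass 11, volume 5, value 14
- lidar: mass 7, volume 12, value 11
Best: 33 sci.

33 sci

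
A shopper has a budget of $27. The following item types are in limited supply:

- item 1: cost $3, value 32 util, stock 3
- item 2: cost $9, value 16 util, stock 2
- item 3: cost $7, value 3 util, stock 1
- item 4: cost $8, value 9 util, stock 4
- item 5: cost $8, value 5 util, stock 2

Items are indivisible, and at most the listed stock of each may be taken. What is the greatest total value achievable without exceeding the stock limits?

128 util

Top feasible selections:
- 3×item 1 + 2×item 2: cost 27, value 128
- 3×item 1 + 1×item 2 + 1×item 4: cost 26, value 121
Best: 128 util.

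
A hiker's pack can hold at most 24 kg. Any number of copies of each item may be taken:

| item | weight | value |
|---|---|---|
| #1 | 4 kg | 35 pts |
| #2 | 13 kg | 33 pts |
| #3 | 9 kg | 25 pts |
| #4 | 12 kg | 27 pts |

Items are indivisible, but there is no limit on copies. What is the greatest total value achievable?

210 pts

Best value-per-unit is #1 at 35/4, and filling with it alone uses weight 6×4=24. No mix of the others beats 6×35 = 210.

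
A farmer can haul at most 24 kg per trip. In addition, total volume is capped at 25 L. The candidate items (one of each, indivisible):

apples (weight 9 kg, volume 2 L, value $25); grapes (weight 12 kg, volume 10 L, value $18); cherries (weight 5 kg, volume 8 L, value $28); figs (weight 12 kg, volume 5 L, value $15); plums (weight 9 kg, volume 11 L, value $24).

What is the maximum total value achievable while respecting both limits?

Feasible sets respecting both limits:
- apples+cherries+plums: weight 23, volume 21, value 77
- apples+cherries: weight 14, volume 10, value 53
- cherries+plums: weight 14, volume 19, value 52
Best: $77.

$77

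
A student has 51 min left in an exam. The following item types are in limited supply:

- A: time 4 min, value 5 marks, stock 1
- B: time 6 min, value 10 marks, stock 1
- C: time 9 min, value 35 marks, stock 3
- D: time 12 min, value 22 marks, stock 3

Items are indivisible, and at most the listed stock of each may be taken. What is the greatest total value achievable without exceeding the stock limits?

Best selections within time 51 and stock limits:
- 3×C + 2×D: time 51, value 149
- 1×A + 1×B + 3×C + 1×D: time 49, value 142
Best: 149 marks.

149 marks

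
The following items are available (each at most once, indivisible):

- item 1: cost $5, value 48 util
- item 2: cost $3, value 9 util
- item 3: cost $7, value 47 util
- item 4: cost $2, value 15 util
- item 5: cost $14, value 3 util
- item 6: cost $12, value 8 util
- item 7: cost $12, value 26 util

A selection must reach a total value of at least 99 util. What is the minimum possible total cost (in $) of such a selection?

Subsets with value ≥ 99, sorted by total cost:
- item 1+item 3+item 4: cost 14, value 110
- item 1+item 2+item 3: cost 15, value 104
- item 1+item 2+item 3+item 4: cost 17, value 119
- item 1+item 3+item 7: cost 24, value 121
Minimum cost: 14 $.

14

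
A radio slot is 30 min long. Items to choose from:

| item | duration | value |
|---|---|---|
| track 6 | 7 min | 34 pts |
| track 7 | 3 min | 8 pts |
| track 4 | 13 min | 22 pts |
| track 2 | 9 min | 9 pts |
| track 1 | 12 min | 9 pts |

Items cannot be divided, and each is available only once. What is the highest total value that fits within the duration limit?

This is a 0/1 knapsack; check combinations near the capacity.
- track 6+track 4+track 2: duration 7+13+9=29, value 34+22+9=65
- track 6+track 7+track 4: duration 7+3+13=23, value 34+8+22=64
- track 6+track 4: duration 7+13=20, value 34+22=56
- track 6+track 2+track 1: duration 7+9+12=28, value 34+9+9=52
Best: 65 pts.

65 pts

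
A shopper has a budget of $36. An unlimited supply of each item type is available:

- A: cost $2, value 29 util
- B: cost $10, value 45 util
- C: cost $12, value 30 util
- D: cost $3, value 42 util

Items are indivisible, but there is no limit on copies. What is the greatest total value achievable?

Best value-per-unit is A at 29/2, and filling with it alone uses cost 18×2=36. No mix of the others beats 18×29 = 522.

522 util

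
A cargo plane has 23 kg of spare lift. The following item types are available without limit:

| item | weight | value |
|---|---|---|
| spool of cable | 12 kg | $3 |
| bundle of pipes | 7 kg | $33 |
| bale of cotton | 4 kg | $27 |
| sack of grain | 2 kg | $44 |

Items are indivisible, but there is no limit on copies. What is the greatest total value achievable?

Best value-per-unit is sack of grain at 44/2, and filling with it alone uses weight 11×2=22. No mix of the others beats 11×44 = 484.

$484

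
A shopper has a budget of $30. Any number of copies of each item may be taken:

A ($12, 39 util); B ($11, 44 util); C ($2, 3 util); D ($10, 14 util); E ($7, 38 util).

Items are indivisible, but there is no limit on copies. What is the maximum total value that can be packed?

Best value-per-unit is E at 38/7; filling with it alone gives 4×38 = 152.
Optimal mix: 1×C + 4×E → cost 30, value 155.

155 util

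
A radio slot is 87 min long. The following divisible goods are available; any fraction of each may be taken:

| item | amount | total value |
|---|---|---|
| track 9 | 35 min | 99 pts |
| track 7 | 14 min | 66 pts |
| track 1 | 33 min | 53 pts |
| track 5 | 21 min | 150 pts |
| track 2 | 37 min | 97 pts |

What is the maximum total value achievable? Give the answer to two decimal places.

359.57

Take in order of value per unit:
- track 5 (150/21 per unit): all 21 → value 150, running total 150.00
- track 7 (66/14 per unit): all 14 → value 66, running total 216.00
- track 9 (99/35 per unit): all 35 → value 99, running total 315.00
- track 2 (97/37 per unit): 17 of 37 → value 17×97/37 = 44.5676, running total 359.57
Total 359.57.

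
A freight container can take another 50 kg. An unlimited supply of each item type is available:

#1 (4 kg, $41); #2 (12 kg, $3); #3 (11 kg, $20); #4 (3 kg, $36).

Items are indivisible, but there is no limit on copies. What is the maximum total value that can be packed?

Best value-per-unit is #4 at 36/3; filling with it alone gives 16×36 = 576.
Optimal mix: 2×#1 + 14×#4 → weight 50, value 586.

$586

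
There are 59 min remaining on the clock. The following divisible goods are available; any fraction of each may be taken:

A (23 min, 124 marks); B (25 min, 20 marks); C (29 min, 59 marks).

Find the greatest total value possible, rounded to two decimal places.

188.60

Take in order of value per unit:
- A (124/23 per unit): all 23 → value 124, running total 124.00
- C (59/29 per unit): all 29 → value 59, running total 183.00
- B (20/25 per unit): 7 of 25 → value 7×20/25 = 5.6000, running total 188.60
Total 188.60.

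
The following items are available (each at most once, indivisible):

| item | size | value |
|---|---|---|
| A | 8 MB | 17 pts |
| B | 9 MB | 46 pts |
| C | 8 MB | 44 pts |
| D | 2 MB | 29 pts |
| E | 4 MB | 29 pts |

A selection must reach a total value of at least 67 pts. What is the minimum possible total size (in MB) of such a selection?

Subsets with value ≥ 67, sorted by total size:
- C+D: size 10, value 73
- B+D: size 11, value 75
- C+E: size 12, value 73
Minimum size: 10 MB.

10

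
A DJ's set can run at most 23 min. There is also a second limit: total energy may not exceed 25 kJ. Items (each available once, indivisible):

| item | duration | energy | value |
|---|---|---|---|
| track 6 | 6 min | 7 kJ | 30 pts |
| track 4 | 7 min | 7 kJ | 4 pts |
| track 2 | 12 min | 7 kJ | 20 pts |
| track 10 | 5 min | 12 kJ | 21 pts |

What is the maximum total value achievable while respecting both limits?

51 pts

Feasible sets respecting both limits:
- track 6+track 10: duration 11, energy 19, value 51
- track 6+track 2: duration 18, energy 14, value 50
- track 2+track 10: duration 17, energy 19, value 41
- track 6+track 4: duration 13, energy 14, value 34
Best: 51 pts.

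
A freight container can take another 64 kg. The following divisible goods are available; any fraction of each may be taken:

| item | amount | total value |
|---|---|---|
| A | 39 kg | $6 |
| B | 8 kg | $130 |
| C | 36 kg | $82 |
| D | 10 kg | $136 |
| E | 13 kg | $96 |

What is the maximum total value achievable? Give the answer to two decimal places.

Take in order of value per unit:
- B (130/8 per unit): all 8 → value 130, running total 130.00
- D (136/10 per unit): all 10 → value 136, running total 266.00
- E (96/13 per unit): all 13 → value 96, running total 362.00
- C (82/36 per unit): 33 of 36 → value 33×82/36 = 75.1667, running total 437.17
Total 437.17.

437.17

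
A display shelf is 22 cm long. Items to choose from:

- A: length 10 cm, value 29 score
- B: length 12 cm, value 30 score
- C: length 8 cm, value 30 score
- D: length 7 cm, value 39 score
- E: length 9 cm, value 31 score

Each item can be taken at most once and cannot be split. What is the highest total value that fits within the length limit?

Check high-value combinations within 22 cm:
- D+E: length 7+9=16, value 39+31=70
- C+D: length 8+7=15, value 30+39=69
- B+D: length 12+7=19, value 30+39=69
- A+D: length 10+7=17, value 29+39=68
Best: 70 score.

70 score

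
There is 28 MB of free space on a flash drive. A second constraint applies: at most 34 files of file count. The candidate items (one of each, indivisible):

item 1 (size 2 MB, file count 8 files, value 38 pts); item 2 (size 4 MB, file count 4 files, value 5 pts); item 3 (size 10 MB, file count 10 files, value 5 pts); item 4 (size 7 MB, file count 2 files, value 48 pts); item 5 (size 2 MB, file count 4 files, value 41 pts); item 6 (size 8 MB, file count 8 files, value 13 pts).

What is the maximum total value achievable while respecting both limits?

145 pts

Feasible sets respecting both limits:
- item 1+item 2+item 4+item 5+item 6: size 23, file count 26, value 145
- item 1+item 4+item 5+item 6: size 19, file count 22, value 140
- item 1+item 2+item 3+item 4+item 5: size 25, file count 28, value 137
Best: 145 pts.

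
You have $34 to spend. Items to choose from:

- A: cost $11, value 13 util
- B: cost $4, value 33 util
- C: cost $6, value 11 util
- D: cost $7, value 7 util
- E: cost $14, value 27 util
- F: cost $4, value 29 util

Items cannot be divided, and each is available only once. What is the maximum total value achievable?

Check high-value combinations within $34:
- A+B+E+F: cost 11+4+14+4=33, value 13+33+27+29=102
- B+C+E+F: cost 4+6+14+4=28, value 33+11+27+29=100
- B+D+E+F: cost 4+7+14+4=29, value 33+7+27+29=96
- A+B+C+D+F: cost 11+4+6+7+4=32, value 13+33+11+7+29=93
- B+E+F: cost 4+14+4=22, value 33+27+29=89
Best: 102 util.

102 util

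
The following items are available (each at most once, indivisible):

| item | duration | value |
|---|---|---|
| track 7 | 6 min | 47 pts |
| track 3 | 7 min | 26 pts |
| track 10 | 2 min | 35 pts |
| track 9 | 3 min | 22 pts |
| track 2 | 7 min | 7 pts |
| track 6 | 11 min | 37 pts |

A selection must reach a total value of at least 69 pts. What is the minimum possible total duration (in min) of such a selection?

8

Subsets with value ≥ 69, sorted by total duration:
- track 7+track 10: duration 8, value 82
- track 7+track 9: duration 9, value 69
- track 7+track 10+track 9: duration 11, value 104
Minimum duration: 8 min.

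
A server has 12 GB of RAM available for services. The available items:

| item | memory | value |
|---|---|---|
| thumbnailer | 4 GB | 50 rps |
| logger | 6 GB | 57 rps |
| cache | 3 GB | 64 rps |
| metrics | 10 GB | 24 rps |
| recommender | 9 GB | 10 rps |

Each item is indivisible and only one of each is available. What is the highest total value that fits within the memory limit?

Check high-value combinations within 12 GB:
- logger+cache: memory 6+3=9, value 57+64=121
- thumbnailer+cache: memory 4+3=7, value 50+64=114
- thumbnailer+logger: memory 4+6=10, value 50+57=107
- cache+recommender: memory 3+9=12, value 64+10=74
Best: 121 rps.

121 rps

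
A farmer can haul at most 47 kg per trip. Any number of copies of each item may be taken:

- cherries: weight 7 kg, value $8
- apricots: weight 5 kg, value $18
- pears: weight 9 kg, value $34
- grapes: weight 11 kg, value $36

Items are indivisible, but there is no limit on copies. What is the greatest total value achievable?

$174

Best value-per-unit is pears at 34/9; filling with it alone gives 5×34 = 170.
Optimal mix: 4×apricots + 3×pears → weight 47, value 174.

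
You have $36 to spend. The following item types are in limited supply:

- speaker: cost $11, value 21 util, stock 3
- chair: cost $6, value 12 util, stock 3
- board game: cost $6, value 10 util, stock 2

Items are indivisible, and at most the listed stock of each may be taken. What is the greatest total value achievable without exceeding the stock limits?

Best selections within cost 36 and stock limits:
- 1×speaker + 3×chair + 1×board game: cost 35, value 67
- 2×speaker + 2×chair: cost 34, value 66
- 1×speaker + 2×chair + 2×board game: cost 35, value 65
- 2×speaker + 1×chair + 1×board game: cost 34, value 64
Best: 67 util.

67 util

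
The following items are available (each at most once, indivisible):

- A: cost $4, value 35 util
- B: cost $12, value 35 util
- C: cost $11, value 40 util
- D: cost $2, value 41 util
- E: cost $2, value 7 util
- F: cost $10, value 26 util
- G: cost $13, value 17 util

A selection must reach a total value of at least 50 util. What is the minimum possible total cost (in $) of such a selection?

6

Subsets with value ≥ 50, sorted by total cost:
- A+D: cost 6, value 76
- A+D+E: cost 8, value 83
- D+F: cost 12, value 67
Minimum cost: 6 $.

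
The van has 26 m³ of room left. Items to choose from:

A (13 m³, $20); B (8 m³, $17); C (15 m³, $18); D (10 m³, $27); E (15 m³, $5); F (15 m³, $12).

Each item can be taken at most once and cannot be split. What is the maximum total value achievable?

$47

This is a 0/1 knapsack; check combinations near the capacity.
- A+D: volume 13+10=23, value 20+27=47
- C+D: volume 15+10=25, value 18+27=45
- B+D: volume 8+10=18, value 17+27=44
Best: $47.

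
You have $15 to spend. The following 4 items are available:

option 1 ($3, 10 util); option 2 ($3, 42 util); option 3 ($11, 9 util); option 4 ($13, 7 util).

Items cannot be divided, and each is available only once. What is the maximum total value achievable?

Check high-value combinations within $15:
- option 1+option 2: cost 3+3=6, value 10+42=52
- option 2+option 3: cost 3+11=14, value 42+9=51
- option 2: cost 3, value 42
Best: 52 util.

52 util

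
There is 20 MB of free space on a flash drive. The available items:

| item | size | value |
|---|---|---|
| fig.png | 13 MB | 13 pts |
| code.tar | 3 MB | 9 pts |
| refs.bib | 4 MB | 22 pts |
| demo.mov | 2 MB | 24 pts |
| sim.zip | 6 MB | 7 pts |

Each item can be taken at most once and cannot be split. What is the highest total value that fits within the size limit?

62 pts

Check high-value combinations within 20 MB:
- code.tar+refs.bib+demo.mov+sim.zip: size 3+4+2+6=15, value 9+22+24+7=62
- fig.png+refs.bib+demo.mov: size 13+4+2=19, value 13+22+24=59
- code.tar+refs.bib+demo.mov: size 3+4+2=9, value 9+22+24=55
- refs.bib+demo.mov+sim.zip: size 4+2+6=12, value 22+24+7=53
Best: 62 pts.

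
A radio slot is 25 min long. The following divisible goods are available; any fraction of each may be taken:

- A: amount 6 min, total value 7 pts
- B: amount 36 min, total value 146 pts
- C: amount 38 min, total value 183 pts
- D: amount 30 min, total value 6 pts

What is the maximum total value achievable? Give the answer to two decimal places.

120.39

Take in order of value per unit:
- C (183/38 per unit): 25 of 38 → value 25×183/38 = 120.3947, running total 120.39
Total 120.39.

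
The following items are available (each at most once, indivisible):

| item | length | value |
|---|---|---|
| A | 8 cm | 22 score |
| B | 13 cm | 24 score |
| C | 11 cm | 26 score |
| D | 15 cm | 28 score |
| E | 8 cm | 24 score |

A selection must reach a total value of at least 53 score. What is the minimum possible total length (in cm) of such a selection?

Subsets with value ≥ 53, sorted by total length:
- C+D: length 26, value 54
- A+C+E: length 27, value 72
- A+B+E: length 29, value 70
- A+D+E: length 31, value 74
Minimum length: 26 cm.

26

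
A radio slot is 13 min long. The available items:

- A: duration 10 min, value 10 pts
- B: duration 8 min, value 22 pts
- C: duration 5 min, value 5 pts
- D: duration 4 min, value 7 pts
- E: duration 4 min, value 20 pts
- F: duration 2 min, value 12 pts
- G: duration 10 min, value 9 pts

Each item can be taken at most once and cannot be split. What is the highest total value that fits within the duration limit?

42 pts

Check high-value combinations within 13 min:
- B+E: duration 8+4=12, value 22+20=42
- D+E+F: duration 4+4+2=10, value 7+20+12=39
- C+E+F: duration 5+4+2=11, value 5+20+12=37
- B+F: duration 8+2=10, value 22+12=34
- E+F: duration 4+2=6, value 20+12=32
Best: 42 pts.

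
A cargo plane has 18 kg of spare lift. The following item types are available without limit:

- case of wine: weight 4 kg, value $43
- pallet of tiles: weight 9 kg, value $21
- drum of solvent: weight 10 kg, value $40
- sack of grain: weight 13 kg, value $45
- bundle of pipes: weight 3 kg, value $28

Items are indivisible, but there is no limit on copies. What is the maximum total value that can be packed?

$185

Best value-per-unit is case of wine at 43/4; filling with it alone gives 4×43 = 172.
Optimal mix: 3×case of wine + 2×bundle of pipes → weight 18, value 185.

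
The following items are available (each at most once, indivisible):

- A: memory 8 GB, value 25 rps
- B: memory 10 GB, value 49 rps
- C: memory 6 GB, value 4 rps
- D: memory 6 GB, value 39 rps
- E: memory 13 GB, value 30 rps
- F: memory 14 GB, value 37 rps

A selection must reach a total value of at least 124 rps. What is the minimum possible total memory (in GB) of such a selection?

Subsets with value ≥ 124, sorted by total memory:
- B+D+F: memory 30, value 125
- B+C+D+F: memory 36, value 129
- A+B+D+E: memory 37, value 143
Minimum memory: 30 GB.

30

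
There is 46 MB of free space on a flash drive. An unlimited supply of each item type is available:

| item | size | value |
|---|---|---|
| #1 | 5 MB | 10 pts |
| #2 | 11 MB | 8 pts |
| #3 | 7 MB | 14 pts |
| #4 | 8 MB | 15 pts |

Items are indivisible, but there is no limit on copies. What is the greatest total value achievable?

Best value-per-unit is #1 at 10/5; filling with it alone gives 9×10 = 90.
Optimal mix: 5×#1 + 3×#3 → size 46, value 92.

92 pts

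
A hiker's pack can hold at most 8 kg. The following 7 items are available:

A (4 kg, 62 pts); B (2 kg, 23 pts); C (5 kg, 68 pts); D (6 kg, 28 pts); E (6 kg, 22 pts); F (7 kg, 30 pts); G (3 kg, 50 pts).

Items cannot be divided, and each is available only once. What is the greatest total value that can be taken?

118 pts

This is a 0/1 knapsack; check combinations near the capacity.
- C+G: weight 5+3=8, value 68+50=118
- A+G: weight 4+3=7, value 62+50=112
- B+C: weight 2+5=7, value 23+68=91
Best: 118 pts.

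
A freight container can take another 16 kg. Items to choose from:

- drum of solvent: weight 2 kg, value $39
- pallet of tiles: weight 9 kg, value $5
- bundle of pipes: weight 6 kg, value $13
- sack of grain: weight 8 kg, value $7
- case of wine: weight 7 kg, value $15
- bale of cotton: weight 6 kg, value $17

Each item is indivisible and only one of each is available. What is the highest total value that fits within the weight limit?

$71

Check high-value combinations within 16 kg:
- drum of solvent+case of wine+bale of cotton: weight 2+7+6=15, value 39+15+17=71
- drum of solvent+bundle of pipes+bale of cotton: weight 2+6+6=14, value 39+13+17=69
- drum of solvent+bundle of pipes+case of wine: weight 2+6+7=15, value 39+13+15=67
- drum of solvent+sack of grain+bale of cotton: weight 2+8+6=16, value 39+7+17=63
Best: $71.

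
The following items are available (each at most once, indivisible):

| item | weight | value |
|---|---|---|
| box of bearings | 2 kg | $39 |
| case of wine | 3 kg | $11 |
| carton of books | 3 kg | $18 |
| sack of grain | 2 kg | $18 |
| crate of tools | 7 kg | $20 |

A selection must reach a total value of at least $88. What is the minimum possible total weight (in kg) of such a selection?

14

Subsets with value ≥ 88, sorted by total weight:
- box of bearings+carton of books+sack of grain+crate of tools: weight 14, value 95
- box of bearings+case of wine+sack of grain+crate of tools: weight 14, value 88
- box of bearings+case of wine+carton of books+crate of tools: weight 15, value 88
- box of bearings+case of wine+carton of books+sack of grain+crate of tools: weight 17, value 106
Minimum weight: 14 kg.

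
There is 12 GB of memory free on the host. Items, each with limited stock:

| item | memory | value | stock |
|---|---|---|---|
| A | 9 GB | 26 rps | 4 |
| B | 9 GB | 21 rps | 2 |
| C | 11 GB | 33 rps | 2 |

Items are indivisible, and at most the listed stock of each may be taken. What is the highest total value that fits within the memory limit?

33 rps

Top feasible selections:
- 1×C: memory 11, value 33
- 1×A: memory 9, value 26
Best: 33 rps.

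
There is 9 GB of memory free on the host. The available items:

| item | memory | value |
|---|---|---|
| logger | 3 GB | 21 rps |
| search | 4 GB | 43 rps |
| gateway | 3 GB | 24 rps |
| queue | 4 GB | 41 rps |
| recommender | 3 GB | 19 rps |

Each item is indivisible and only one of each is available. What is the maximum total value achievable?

Check high-value combinations within 9 GB:
- search+queue: memory 4+4=8, value 43+41=84
- search+gateway: memory 4+3=7, value 43+24=67
- gateway+queue: memory 3+4=7, value 24+41=65
Best: 84 rps.

84 rps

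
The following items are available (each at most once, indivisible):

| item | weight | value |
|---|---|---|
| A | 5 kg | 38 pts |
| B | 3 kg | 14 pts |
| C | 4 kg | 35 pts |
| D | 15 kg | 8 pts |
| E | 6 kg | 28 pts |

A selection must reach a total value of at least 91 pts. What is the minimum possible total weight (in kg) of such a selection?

Subsets with value ≥ 91, sorted by total weight:
- A+C+E: weight 15, value 101
- A+B+C+E: weight 18, value 115
- A+B+C+D: weight 27, value 95
Minimum weight: 15 kg.

15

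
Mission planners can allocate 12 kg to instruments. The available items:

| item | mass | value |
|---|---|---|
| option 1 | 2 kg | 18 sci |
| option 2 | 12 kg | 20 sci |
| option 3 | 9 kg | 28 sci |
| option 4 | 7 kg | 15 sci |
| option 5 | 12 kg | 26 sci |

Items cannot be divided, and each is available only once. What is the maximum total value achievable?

Check high-value combinations within 12 kg:
- option 1+option 3: mass 2+9=11, value 18+28=46
- option 1+option 4: mass 2+7=9, value 18+15=33
- option 3: mass 9, value 28
- option 5: mass 12, value 26
- option 2: mass 12, value 20
Best: 46 sci.

46 sci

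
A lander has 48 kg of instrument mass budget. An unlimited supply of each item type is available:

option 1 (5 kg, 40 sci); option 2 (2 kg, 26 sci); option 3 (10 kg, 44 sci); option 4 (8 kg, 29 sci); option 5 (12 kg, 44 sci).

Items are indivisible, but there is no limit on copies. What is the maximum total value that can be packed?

Best value-per-unit is option 2 at 26/2, and filling with it alone uses mass 24×2=48. No mix of the others beats 24×26 = 624.

624 sci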